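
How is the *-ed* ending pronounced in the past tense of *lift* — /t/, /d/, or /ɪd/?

The stem *lift* ends in /t/ or /d/.
The -ed suffix is realized as /ɪd/ after /t, d/; as /t/ after other voiceless consonants; and as /d/ after other voiced sounds.
So -ed on *lift* is pronounced /ɪd/.

/ɪd/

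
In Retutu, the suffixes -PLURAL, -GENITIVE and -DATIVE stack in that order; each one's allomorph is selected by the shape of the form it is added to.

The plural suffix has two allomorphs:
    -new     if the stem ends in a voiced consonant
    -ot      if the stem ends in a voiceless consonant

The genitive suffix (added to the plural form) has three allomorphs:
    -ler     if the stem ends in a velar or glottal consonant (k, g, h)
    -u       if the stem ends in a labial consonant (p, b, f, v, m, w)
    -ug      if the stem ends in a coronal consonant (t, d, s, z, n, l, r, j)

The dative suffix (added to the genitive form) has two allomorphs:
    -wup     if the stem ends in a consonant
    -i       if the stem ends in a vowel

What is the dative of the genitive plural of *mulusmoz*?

mulusmoznewui

*mulusmoz*: final consonant = /z/, voiced → -new → *mulusmoznew*.
The plural form *mulusmoznew* — final consonant /w/ (labial) → -u → *mulusmoznewu*.
The genitive form *mulusmoznewu* — final sound /u/ (a vowel) → -i → *mulusmoznewui*.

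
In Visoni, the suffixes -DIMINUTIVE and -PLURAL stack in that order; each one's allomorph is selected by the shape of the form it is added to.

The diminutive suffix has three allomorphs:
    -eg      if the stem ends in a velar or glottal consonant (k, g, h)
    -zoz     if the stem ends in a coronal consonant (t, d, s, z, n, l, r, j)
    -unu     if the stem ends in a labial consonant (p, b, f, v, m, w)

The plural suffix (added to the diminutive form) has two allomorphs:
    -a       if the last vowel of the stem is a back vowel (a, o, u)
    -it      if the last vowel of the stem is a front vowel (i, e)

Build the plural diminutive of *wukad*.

wukadzoza

*wukad*: final consonant = /d/, coronal → -zoz → *wukadzoz*.
The last vowel of the diminutive form *wukadzoz* is /o/, which is a back vowel, so the plural suffix is -a, giving *wukadzoza*.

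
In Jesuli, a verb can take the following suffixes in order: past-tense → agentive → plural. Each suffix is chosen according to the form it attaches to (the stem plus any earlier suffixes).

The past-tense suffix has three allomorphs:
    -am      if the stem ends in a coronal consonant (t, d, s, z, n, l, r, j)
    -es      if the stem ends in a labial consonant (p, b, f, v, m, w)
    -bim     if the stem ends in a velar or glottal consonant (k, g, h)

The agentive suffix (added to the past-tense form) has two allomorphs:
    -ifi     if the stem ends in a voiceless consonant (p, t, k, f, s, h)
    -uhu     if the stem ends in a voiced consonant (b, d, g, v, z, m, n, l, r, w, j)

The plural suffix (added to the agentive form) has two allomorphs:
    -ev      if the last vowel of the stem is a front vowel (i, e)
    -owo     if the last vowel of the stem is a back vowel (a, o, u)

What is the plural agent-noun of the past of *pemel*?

pemelamuhuowo

*pemel* — final consonant /l/ (coronal) → -am → *pemelam*.
The past-tense form *pemelam*: final consonant = /m/, voiced → -uhu → *pemelamuhu*.
The agentive form *pemelamuhu*: last vowel = /u/, a back vowel → -owo → *pemelamuhuowo*.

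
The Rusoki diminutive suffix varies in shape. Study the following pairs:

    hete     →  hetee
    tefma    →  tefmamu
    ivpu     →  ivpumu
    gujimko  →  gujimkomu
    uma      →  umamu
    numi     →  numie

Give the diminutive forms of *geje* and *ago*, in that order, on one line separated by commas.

gejee, agomu

The alternation tracks the last vowel of the stem — -e when the last vowel of the stem is a front vowel (*hete*, *numi*); -mu when the last vowel of the stem is a back vowel (*tefma*, *ivpu*, *gujimko*, *uma*).
*geje*: last vowel = /e/, a front vowel → -e → *gejee*.
*ago*: last vowel = /o/, a back vowel → -mu → *agomu*.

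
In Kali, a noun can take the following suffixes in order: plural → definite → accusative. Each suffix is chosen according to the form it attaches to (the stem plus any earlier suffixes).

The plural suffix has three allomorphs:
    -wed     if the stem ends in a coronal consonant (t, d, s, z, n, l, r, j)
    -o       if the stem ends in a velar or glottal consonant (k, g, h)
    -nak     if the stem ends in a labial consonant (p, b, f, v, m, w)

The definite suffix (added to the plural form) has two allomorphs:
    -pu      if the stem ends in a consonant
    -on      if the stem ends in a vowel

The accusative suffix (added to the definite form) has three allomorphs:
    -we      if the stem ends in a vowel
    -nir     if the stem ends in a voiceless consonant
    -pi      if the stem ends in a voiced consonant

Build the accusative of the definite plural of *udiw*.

The final consonant of *udiw* is /w/, which is labial, so the plural suffix is -nak, giving *udiwnak*.
Since the final sound of the plural form *udiwnak* is /k/ (a consonant), it takes -pu, giving *udiwnakpu*.
The final sound of the definite form *udiwnakpu* is /u/, which is a vowel, so the accusative suffix is -we, giving *udiwnakpuwe*.

udiwnakpuwe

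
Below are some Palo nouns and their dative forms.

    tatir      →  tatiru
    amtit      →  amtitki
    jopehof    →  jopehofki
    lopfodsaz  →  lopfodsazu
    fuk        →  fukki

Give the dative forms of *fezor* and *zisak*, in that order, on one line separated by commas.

fezoru, zisakki

The suffix is conditioned by the final consonant: -ki when the stem ends in a voiceless consonant (*amtit*, *jopehof*, *fuk*); -u when the stem ends in a voiced consonant (*tatir*, *lopfodsaz*).
The final consonant of *fezor* is /r/, which is voiced, so the suffix is -u, giving *fezoru*.
The final consonant of *zisak* is /k/, which is voiceless, so the suffix is -ki, giving *zisakki*.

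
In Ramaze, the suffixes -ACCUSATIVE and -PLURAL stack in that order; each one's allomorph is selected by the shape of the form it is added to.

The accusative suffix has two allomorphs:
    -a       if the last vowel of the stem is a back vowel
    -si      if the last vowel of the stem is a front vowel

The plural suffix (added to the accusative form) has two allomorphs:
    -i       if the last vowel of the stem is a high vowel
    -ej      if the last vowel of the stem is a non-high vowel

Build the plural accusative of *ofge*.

*ofge* — last vowel /e/ (a front vowel) → -si → *ofgesi*.
The last vowel of the accusative form *ofgesi* is /i/, which is a high vowel, so the plural suffix is -i, giving *ofgesii*.

ofgesii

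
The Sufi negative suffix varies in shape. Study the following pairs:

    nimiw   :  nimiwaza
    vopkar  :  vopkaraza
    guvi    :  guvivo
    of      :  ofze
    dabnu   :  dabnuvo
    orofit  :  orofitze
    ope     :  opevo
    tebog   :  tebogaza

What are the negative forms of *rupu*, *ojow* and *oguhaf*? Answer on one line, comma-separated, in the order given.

The alternation tracks the final sound of the stem — -ze when the stem ends in a voiceless consonant (*of*, *orofit*); -aza when the stem ends in a voiced consonant (*nimiw*, *vopkar*, *tebog*); -vo when the stem ends in a vowel (*guvi*, *dabnu*, *ope*).
*rupu* — final sound /u/ (a vowel) → -vo → *rupuvo*.
*ojow* — final sound /w/ (a voiced consonant) → -aza → *ojowaza*.
Since the final sound of *oguhaf* is /f/ (a voiceless consonant), it takes -ze, giving *oguhafze*.

rupuvo, ojowaza, oguhafze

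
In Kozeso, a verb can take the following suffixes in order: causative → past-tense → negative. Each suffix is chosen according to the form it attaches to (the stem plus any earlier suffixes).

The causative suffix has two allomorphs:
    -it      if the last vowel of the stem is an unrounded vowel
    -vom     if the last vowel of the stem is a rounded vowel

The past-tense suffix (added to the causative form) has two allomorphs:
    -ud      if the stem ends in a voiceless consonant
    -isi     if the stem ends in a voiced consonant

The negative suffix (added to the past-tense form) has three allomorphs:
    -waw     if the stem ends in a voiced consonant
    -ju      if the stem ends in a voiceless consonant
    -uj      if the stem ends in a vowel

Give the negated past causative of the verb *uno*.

unovomisiuj

Since the last vowel of *uno* is /o/ (a rounded vowel), it takes -vom, giving *unovom*.
The causative form *unovom*: final consonant = /m/, voiced → -isi → *unovomisi*.
The past-tense form *unovomisi* — final sound /i/ (a vowel) → -uj → *unovomisiuj*.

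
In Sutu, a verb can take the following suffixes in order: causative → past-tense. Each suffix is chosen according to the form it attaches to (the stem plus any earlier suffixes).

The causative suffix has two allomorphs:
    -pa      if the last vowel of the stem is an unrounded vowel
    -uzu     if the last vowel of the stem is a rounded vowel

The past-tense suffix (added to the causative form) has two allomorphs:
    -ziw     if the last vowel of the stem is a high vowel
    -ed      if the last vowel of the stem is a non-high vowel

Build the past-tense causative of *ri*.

ripaed

*ri*: last vowel = /i/, an unrounded vowel → -pa → *ripa*.
Since the last vowel of the causative form *ripa* is /a/ (a non-high vowel), it takes -ed, giving *ripaed*.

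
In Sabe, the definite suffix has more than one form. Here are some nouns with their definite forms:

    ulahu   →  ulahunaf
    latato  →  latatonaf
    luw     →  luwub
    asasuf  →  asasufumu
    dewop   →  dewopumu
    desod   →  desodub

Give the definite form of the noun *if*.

ifumu

The alternation tracks the final sound of the stem — -umu when the stem ends in a voiceless consonant (*asasuf*, *dewop*); -ub when the stem ends in a voiced consonant (*luw*, *desod*); -naf when the stem ends in a vowel (*ulahu*, *latato*).
*if* — final sound /f/ (a voiceless consonant) → -umu → *ifumu*.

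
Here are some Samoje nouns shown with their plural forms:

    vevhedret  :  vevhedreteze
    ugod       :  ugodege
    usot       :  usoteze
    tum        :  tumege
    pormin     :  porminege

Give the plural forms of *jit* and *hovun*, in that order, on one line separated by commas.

The suffix is conditioned by the final consonant: -eze when the stem ends in a voiceless consonant (*vevhedret*, *usot*); -ege when the stem ends in a voiced consonant (*ugod*, *tum*, *pormin*).
The final consonant of *jit* is /t/, which is voiceless, so the suffix is -eze, giving *jiteze*.
*hovun*: final consonant = /n/, voiced → -ege → *hovunege*.

jiteze, hovunege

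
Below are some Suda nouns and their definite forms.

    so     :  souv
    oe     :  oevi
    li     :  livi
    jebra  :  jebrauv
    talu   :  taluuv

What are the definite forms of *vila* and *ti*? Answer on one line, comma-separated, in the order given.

vilauv, tivi

The suffix is conditioned by the last vowel: -vi when the last vowel of the stem is a front vowel (*oe*, *li*); -uv when the last vowel of the stem is a back vowel (*so*, *jebra*, *talu*).
The last vowel of *vila* is /a/, which is a back vowel, so the suffix is -uv, giving *vilauv*.
*ti* — last vowel /i/ (a front vowel) → -vi → *tivi*.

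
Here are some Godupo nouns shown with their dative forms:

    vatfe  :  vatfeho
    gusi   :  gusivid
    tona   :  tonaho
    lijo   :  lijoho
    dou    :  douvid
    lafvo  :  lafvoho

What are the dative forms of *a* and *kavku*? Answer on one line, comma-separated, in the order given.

Looking at the last vowel of each stem: -vid when the last vowel of the stem is a high vowel (*gusi*, *dou*); -ho when the last vowel of the stem is a non-high vowel (*vatfe*, *tona*, *lijo*, *lafvo*).
Since the last vowel of *a* is /a/ (a non-high vowel), it takes -ho, giving *aho*.
*kavku* — last vowel /u/ (a high vowel) → -vid → *kavkuvid*.

aho, kavkuvid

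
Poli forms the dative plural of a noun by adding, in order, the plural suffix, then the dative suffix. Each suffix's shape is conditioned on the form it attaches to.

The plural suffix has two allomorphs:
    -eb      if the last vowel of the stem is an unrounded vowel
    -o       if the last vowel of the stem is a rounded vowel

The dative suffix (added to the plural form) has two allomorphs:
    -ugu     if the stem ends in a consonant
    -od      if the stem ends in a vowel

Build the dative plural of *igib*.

Since the last vowel of *igib* is /i/ (an unrounded vowel), it takes -eb, giving *igibeb*.
Since the final sound of the plural form *igibeb* is /b/ (a consonant), it takes -ugu, giving *igibebugu*.

igibebugu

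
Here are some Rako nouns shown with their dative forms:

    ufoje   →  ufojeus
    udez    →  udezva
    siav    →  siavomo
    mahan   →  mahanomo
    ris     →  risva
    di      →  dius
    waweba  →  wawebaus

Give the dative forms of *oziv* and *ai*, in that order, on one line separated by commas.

The suffix is conditioned by the final sound: -va when the stem ends in a sibilant (*udez*, *ris*); -omo when the stem ends in a non-sibilant consonant (*siav*, *mahan*); -us when the stem ends in a vowel (*ufoje*, *di*, *waweba*).
*oziv* — final sound /v/ (a non-sibilant consonant) → -omo → *ozivomo*.
*ai*: final sound = /i/, a vowel → -us → *aius*.

ozivomo, aius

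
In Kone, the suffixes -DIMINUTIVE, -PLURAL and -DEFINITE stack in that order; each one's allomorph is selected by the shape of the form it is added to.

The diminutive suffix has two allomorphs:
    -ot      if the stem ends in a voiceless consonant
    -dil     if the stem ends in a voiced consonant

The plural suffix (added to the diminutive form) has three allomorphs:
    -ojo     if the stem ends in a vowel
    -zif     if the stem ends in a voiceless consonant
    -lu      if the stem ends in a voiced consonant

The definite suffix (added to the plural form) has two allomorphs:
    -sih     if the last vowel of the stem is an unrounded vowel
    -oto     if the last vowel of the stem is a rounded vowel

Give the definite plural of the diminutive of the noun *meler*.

melerdilluoto

Since the final consonant of *meler* is /r/ (voiced), it takes -dil, giving *melerdil*.
The final sound of the diminutive form *melerdil* is /l/, which is a voiced consonant, so the plural suffix is -lu, giving *melerdillu*.
Since the last vowel of the plural form *melerdillu* is /u/ (a rounded vowel), it takes -oto, giving *melerdilluoto*.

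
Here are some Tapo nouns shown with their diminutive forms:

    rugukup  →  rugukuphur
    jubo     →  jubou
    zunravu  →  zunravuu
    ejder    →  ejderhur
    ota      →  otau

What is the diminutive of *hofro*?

hofrou

The suffix is conditioned by the final sound: -hur when the stem ends in a consonant (*rugukup*, *ejder*); -u when the stem ends in a vowel (*jubo*, *zunravu*, *ota*).
Since the final sound of *hofro* is /o/ (a vowel), it takes -u, giving *hofrou*.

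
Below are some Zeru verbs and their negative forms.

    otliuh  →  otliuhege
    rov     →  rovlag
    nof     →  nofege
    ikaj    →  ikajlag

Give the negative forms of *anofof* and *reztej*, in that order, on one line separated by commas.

Looking at the final consonant of each stem: -ege when the stem ends in a voiceless consonant (*otliuh*, *nof*); -lag when the stem ends in a voiced consonant (*rov*, *ikaj*).
The final consonant of *anofof* is /f/, which is voiceless, so the suffix is -ege, giving *anofofege*.
The final consonant of *reztej* is /j/, which is voiced, so the suffix is -lag, giving *reztejlag*.

anofofege, reztejlag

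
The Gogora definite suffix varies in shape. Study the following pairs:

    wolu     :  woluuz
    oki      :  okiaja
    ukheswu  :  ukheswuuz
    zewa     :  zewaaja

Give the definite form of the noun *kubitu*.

The alternation tracks the last vowel of the stem — -uz when the last vowel of the stem is a rounded vowel (*wolu*, *ukheswu*); -aja when the last vowel of the stem is an unrounded vowel (*oki*, *zewa*).
The last vowel of *kubitu* is /u/, which is a rounded vowel, so the suffix is -uz, giving *kubituuz*.

kubituuz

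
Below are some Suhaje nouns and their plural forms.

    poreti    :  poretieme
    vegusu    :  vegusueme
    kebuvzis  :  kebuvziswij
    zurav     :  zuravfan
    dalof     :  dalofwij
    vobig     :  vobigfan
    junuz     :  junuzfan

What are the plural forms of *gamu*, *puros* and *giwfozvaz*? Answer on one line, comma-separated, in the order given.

The suffix is conditioned by the final sound: -wij when the stem ends in a voiceless consonant (*kebuvzis*, *dalof*); -fan when the stem ends in a voiced consonant (*zurav*, *vobig*, *junuz*); -eme when the stem ends in a vowel (*poreti*, *vegusu*).
*gamu*: final sound = /u/, a vowel → -eme → *gamueme*.
The final sound of *puros* is /s/, which is a voiceless consonant, so the suffix is -wij, giving *puroswij*.
Since the final sound of *giwfozvaz* is /z/ (a voiced consonant), it takes -fan, giving *giwfozvazfan*.

gamueme, puroswij, giwfozvazfan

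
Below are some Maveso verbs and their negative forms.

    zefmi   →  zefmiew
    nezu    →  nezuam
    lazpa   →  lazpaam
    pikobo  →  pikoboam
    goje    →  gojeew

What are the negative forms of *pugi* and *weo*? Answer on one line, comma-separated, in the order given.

pugiew, weoam

The alternation tracks the last vowel of the stem — -ew when the last vowel of the stem is a front vowel (*zefmi*, *goje*); -am when the last vowel of the stem is a back vowel (*nezu*, *lazpa*, *pikobo*).
Since the last vowel of *pugi* is /i/ (a front vowel), it takes -ew, giving *pugiew*.
*weo*: last vowel = /o/, a back vowel → -am → *weoam*.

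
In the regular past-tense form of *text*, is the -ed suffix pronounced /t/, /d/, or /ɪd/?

/ɪd/

The stem *text* ends in /t/ or /d/.
The -ed suffix is realized as /ɪd/ after /t, d/; as /t/ after other voiceless consonants; and as /d/ after other voiced sounds.
So -ed on *text* is pronounced /ɪd/.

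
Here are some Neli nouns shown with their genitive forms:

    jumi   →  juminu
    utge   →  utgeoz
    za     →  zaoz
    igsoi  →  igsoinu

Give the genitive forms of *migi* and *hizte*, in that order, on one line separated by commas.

miginu, hizteoz

The alternation tracks the last vowel of the stem — -nu when the last vowel of the stem is a high vowel (*jumi*, *igsoi*); -oz when the last vowel of the stem is a non-high vowel (*utge*, *za*).
*migi*: last vowel = /i/, a high vowel → -nu → *miginu*.
*hizte*: last vowel = /e/, a non-high vowel → -oz → *hizteoz*.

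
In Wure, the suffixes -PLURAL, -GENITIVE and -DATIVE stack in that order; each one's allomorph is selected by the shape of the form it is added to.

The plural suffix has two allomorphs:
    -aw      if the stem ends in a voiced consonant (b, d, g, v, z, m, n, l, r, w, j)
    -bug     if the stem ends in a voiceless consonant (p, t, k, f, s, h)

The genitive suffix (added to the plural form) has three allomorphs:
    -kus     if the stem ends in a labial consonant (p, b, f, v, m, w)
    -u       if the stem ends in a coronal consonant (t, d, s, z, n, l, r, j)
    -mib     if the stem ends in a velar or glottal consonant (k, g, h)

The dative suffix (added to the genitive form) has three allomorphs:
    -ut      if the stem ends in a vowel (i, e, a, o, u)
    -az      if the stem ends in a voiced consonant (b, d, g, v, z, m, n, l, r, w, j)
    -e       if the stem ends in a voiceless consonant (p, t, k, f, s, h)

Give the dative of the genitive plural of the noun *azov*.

*azov* — final consonant /v/ (voiced) → -aw → *azovaw*.
The plural form *azovaw* — final consonant /w/ (labial) → -kus → *azovawkus*.
The genitive form *azovawkus* — final sound /s/ (a voiceless consonant) → -e → *azovawkuse*.

azovawkuse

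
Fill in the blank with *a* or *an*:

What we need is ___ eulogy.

a

The indefinite article is chosen by the initial *sound* of the following word, not its spelling.
*eulogy* begins with the sound /juː/ (eu pronounced /juː/) — a consonant sound.
So the article is *a*: What we need is a eulogy.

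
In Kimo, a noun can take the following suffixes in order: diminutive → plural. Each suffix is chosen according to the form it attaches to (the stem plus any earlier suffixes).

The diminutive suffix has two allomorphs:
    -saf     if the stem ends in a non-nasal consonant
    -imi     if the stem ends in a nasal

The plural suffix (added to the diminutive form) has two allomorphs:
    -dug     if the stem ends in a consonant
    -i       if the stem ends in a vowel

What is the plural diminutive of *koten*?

kotenimii

The final consonant of *koten* is /n/, which is a nasal, so the diminutive suffix is -imi, giving *kotenimi*.
Since the final sound of the diminutive form *kotenimi* is /i/ (a vowel), it takes -i, giving *kotenimii*.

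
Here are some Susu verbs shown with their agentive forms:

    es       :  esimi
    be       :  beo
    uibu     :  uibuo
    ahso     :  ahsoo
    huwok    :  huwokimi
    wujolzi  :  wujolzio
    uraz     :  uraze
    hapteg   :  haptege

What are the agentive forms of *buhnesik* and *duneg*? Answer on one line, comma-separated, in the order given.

buhnesikimi, dunege

The suffix is conditioned by the final sound: -imi when the stem ends in a voiceless consonant (*es*, *huwok*); -e when the stem ends in a voiced consonant (*uraz*, *hapteg*); -o when the stem ends in a vowel (*be*, *uibu*, *ahso*, *wujolzi*).
*buhnesik*: final sound = /k/, a voiceless consonant → -imi → *buhnesikimi*.
The final sound of *duneg* is /g/, which is a voiced consonant, so the suffix is -e, giving *dunege*.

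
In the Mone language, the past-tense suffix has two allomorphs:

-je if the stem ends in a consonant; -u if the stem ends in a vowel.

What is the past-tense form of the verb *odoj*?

Since the final sound of *odoj* is /j/ (a consonant), it takes -je, giving *odojje*.

odojje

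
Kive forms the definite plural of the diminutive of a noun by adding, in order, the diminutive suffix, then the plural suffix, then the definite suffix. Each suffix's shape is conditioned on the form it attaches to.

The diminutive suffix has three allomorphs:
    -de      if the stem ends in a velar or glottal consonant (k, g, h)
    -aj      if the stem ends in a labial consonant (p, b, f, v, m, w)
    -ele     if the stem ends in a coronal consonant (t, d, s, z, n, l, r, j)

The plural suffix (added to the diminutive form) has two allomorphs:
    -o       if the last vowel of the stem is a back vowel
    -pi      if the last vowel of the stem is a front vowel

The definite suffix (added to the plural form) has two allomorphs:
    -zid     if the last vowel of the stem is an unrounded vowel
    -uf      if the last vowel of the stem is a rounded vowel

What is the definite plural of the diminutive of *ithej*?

ithejelepizid

*ithej*: final consonant = /j/, coronal → -ele → *ithejele*.
The last vowel of the diminutive form *ithejele* is /e/, which is a front vowel, so the plural suffix is -pi, giving *ithejelepi*.
Since the last vowel of the plural form *ithejelepi* is /i/ (an unrounded vowel), it takes -zid, giving *ithejelepizid*.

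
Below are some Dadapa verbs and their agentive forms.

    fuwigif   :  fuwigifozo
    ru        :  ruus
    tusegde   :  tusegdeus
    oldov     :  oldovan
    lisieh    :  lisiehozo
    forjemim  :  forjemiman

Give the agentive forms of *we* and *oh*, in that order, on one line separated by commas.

The pattern is voicing of the final sound: -ozo when the stem ends in a voiceless consonant (*fuwigif*, *lisieh*); -an when the stem ends in a voiced consonant (*oldov*, *forjemim*); -us when the stem ends in a vowel (*ru*, *tusegde*).
The final sound of *we* is /e/, which is a vowel, so the suffix is -us, giving *weus*.
Since the final sound of *oh* is /h/ (a voiceless consonant), it takes -ozo, giving *ohozo*.

weus, ohozo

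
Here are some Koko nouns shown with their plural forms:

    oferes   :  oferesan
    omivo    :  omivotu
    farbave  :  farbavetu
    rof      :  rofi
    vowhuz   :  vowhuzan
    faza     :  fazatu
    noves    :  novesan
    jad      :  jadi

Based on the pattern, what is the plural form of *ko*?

kotu

The pattern is sibilance of the final sound: -an when the stem ends in a sibilant (*oferes*, *vowhuz*, *noves*); -i when the stem ends in a non-sibilant consonant (*rof*, *jad*); -tu when the stem ends in a vowel (*omivo*, *farbave*, *faza*).
Since the final sound of *ko* is /o/ (a vowel), it takes -tu, giving *kotu*.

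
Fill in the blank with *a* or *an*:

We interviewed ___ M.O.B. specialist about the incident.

The indefinite article is chosen by the initial *sound* of the following word, not its spelling.
The initialism *M.O.B.* is read letter by letter; the first letter, M, is pronounced /ɛm/, which begins with a vowel sound.
So the article is *an*: We interviewed an M.O.B. specialist about the incident.

an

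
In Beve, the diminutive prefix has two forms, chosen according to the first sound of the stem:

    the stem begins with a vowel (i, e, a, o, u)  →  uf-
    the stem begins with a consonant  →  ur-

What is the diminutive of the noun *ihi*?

Since the first sound of *ihi* is /i/ (a vowel), it takes uf-, giving *ufihi*.

ufihi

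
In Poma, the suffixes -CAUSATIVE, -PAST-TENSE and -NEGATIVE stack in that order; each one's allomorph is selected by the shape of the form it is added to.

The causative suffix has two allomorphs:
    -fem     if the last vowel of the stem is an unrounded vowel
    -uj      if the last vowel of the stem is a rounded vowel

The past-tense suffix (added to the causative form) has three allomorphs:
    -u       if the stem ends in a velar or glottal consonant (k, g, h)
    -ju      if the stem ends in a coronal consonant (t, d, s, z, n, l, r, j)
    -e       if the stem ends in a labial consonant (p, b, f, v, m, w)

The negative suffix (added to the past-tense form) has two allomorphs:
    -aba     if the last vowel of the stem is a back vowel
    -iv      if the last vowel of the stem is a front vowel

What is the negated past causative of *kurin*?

Since the last vowel of *kurin* is /i/ (an unrounded vowel), it takes -fem, giving *kurinfem*.
Since the final consonant of the causative form *kurinfem* is /m/ (labial), it takes -e, giving *kurinfeme*.
Since the last vowel of the past-tense form *kurinfeme* is /e/ (a front vowel), it takes -iv, giving *kurinfemeiv*.

kurinfemeiv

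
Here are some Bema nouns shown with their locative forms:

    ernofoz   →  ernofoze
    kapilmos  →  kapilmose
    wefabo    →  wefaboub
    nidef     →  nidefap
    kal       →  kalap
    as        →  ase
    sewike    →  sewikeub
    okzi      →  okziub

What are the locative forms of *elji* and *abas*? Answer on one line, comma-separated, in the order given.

eljiub, abase

Looking at the final sound of each stem: -e when the stem ends in a sibilant (*ernofoz*, *kapilmos*, *as*); -ap when the stem ends in a non-sibilant consonant (*nidef*, *kal*); -ub when the stem ends in a vowel (*wefabo*, *sewike*, *okzi*).
*elji* — final sound /i/ (a vowel) → -ub → *eljiub*.
Since the final sound of *abas* is /s/ (a sibilant), it takes -e, giving *abase*.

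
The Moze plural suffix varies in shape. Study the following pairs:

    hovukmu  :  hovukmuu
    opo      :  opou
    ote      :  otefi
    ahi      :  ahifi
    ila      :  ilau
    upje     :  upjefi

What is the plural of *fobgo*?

The suffix is conditioned by the last vowel: -fi when the last vowel of the stem is a front vowel (*ote*, *ahi*, *upje*); -u when the last vowel of the stem is a back vowel (*hovukmu*, *opo*, *ila*).
*fobgo* — last vowel /o/ (a back vowel) → -u → *fobgou*.

fobgou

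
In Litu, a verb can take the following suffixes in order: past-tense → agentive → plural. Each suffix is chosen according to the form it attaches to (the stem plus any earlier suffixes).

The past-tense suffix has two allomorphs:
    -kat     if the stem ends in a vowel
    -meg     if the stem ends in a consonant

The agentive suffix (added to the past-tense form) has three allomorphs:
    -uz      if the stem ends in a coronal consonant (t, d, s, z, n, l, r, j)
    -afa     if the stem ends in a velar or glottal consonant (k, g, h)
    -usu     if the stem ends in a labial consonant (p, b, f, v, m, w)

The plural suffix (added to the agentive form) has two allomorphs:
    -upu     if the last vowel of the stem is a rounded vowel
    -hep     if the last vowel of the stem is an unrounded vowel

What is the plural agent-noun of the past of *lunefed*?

Since the final sound of *lunefed* is /d/ (a consonant), it takes -meg, giving *lunefedmeg*.
The final consonant of the past-tense form *lunefedmeg* is /g/, which is velar/glottal, so the agentive suffix is -afa, giving *lunefedmegafa*.
The last vowel of the agentive form *lunefedmegafa* is /a/, which is an unrounded vowel, so the plural suffix is -hep, giving *lunefedmegafahep*.

lunefedmegafahep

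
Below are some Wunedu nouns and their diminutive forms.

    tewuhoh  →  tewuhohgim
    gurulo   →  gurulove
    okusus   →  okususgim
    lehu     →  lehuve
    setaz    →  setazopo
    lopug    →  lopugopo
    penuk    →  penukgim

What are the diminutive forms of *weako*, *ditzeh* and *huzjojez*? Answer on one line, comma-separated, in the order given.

The alternation tracks the final sound of the stem — -gim when the stem ends in a voiceless consonant (*tewuhoh*, *okusus*, *penuk*); -opo when the stem ends in a voiced consonant (*setaz*, *lopug*); -ve when the stem ends in a vowel (*gurulo*, *lehu*).
*weako*: final sound = /o/, a vowel → -ve → *weakove*.
The final sound of *ditzeh* is /h/, which is a voiceless consonant, so the suffix is -gim, giving *ditzehgim*.
Since the final sound of *huzjojez* is /z/ (a voiced consonant), it takes -opo, giving *huzjojezopo*.

weakove, ditzehgim, huzjojezopo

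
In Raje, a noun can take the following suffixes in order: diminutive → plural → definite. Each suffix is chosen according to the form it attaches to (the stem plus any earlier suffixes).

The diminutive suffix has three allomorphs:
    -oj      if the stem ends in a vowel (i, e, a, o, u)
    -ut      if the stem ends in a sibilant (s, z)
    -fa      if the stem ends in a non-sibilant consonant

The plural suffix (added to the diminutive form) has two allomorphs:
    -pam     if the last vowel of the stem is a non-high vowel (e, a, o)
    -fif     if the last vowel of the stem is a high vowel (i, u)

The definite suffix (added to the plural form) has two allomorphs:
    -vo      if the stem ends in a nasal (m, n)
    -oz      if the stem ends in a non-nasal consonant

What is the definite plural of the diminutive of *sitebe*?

*sitebe*: final sound = /e/, a vowel → -oj → *sitebeoj*.
Since the last vowel of the diminutive form *sitebeoj* is /o/ (a non-high vowel), it takes -pam, giving *sitebeojpam*.
The plural form *sitebeojpam*: final consonant = /m/, a nasal → -vo → *sitebeojpamvo*.

sitebeojpamvo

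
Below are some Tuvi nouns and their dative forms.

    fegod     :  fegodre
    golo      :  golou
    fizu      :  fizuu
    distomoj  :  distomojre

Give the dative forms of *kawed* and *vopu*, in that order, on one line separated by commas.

kawedre, vopuu

Looking at the final sound of each stem: -re when the stem ends in a consonant (*fegod*, *distomoj*); -u when the stem ends in a vowel (*golo*, *fizu*).
The final sound of *kawed* is /d/, which is a consonant, so the suffix is -re, giving *kawedre*.
The final sound of *vopu* is /u/, which is a vowel, so the suffix is -u, giving *vopuu*.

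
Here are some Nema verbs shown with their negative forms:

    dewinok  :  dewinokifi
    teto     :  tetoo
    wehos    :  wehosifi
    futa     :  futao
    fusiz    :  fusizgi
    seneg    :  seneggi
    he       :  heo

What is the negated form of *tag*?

taggi

The alternation tracks the final sound of the stem — -ifi when the stem ends in a voiceless consonant (*dewinok*, *wehos*); -gi when the stem ends in a voiced consonant (*fusiz*, *seneg*); -o when the stem ends in a vowel (*teto*, *futa*, *he*).
*tag* — final sound /g/ (a voiced consonant) → -gi → *taggi*.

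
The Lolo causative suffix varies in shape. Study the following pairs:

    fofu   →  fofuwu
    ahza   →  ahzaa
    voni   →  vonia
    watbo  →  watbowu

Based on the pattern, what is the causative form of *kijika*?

The suffix is conditioned by the last vowel: -wu when the last vowel of the stem is a rounded vowel (*fofu*, *watbo*); -a when the last vowel of the stem is an unrounded vowel (*ahza*, *voni*).
The last vowel of *kijika* is /a/, which is an unrounded vowel, so the suffix is -a, giving *kijikaa*.

kijikaa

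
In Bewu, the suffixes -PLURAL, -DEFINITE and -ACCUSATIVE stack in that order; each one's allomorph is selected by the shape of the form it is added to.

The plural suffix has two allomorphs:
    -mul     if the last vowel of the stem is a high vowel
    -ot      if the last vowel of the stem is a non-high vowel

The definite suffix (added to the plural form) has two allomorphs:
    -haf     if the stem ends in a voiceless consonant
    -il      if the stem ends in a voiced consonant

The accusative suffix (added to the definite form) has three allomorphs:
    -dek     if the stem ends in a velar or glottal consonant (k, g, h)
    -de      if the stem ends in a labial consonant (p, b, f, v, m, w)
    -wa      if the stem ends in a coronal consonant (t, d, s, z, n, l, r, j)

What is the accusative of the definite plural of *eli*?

The last vowel of *eli* is /i/, which is a high vowel, so the plural suffix is -mul, giving *elimul*.
The plural form *elimul* — final consonant /l/ (voiced) → -il → *elimulil*.
The final consonant of the definite form *elimulil* is /l/, which is coronal, so the accusative suffix is -wa, giving *elimulilwa*.

elimulilwa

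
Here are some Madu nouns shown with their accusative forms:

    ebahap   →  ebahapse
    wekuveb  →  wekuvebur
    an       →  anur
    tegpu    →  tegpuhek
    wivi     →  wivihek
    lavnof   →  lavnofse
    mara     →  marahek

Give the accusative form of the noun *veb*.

vebur

The pattern is voicing of the final sound: -se when the stem ends in a voiceless consonant (*ebahap*, *lavnof*); -ur when the stem ends in a voiced consonant (*wekuveb*, *an*); -hek when the stem ends in a vowel (*tegpu*, *wivi*, *mara*).
*veb*: final sound = /b/, a voiced consonant → -ur → *vebur*.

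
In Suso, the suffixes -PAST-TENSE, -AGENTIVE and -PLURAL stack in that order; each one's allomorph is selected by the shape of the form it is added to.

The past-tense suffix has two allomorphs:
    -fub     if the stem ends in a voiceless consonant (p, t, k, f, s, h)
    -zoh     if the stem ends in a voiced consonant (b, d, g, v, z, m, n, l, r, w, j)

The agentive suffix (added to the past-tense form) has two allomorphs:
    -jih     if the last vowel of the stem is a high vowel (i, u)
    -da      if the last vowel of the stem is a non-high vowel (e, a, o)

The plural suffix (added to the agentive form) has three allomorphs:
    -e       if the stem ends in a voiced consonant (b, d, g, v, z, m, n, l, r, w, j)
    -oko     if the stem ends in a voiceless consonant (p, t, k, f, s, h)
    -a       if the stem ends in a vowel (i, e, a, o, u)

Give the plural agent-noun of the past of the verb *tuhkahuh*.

The final consonant of *tuhkahuh* is /h/, which is voiceless, so the past-tense suffix is -fub, giving *tuhkahuhfub*.
The last vowel of the past-tense form *tuhkahuhfub* is /u/, which is a high vowel, so the agentive suffix is -jih, giving *tuhkahuhfubjih*.
The final sound of the agentive form *tuhkahuhfubjih* is /h/, which is a voiceless consonant, so the plural suffix is -oko, giving *tuhkahuhfubjihoko*.

tuhkahuhfubjihoko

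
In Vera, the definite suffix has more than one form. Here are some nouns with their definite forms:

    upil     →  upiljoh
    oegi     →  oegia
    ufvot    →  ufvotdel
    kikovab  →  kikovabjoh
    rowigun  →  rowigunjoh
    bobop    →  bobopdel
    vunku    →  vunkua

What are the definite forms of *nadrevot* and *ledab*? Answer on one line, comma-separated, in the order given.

The alternation tracks the final sound of the stem — -del when the stem ends in a voiceless consonant (*ufvot*, *bobop*); -joh when the stem ends in a voiced consonant (*upil*, *kikovab*, *rowigun*); -a when the stem ends in a vowel (*oegi*, *vunku*).
*nadrevot* — final sound /t/ (a voiceless consonant) → -del → *nadrevotdel*.
Since the final sound of *ledab* is /b/ (a voiced consonant), it takes -joh, giving *ledabjoh*.

nadrevotdel, ledabjoh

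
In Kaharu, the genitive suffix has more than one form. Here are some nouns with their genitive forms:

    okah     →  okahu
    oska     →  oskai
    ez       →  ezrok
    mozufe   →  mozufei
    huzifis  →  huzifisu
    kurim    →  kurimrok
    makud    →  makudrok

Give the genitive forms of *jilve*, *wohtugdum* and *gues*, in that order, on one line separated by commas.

jilvei, wohtugdumrok, guesu

The suffix is conditioned by the final sound: -u when the stem ends in a voiceless consonant (*okah*, *huzifis*); -rok when the stem ends in a voiced consonant (*ez*, *kurim*, *makud*); -i when the stem ends in a vowel (*oska*, *mozufe*).
*jilve* — final sound /e/ (a vowel) → -i → *jilvei*.
*wohtugdum* — final sound /m/ (a voiced consonant) → -rok → *wohtugdumrok*.
*gues* — final sound /s/ (a voiceless consonant) → -u → *guesu*.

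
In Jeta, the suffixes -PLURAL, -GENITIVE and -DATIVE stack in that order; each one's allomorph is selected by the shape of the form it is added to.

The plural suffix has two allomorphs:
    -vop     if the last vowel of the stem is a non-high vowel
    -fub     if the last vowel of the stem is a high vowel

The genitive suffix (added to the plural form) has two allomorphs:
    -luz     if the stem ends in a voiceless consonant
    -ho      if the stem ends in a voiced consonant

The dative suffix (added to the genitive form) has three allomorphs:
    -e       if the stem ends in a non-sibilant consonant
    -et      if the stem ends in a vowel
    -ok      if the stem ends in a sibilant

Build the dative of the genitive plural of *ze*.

Since the last vowel of *ze* is /e/ (a non-high vowel), it takes -vop, giving *zevop*.
The plural form *zevop*: final consonant = /p/, voiceless → -luz → *zevopluz*.
Since the final sound of the genitive form *zevopluz* is /z/ (a sibilant), it takes -ok, giving *zevopluzok*.

zevopluzok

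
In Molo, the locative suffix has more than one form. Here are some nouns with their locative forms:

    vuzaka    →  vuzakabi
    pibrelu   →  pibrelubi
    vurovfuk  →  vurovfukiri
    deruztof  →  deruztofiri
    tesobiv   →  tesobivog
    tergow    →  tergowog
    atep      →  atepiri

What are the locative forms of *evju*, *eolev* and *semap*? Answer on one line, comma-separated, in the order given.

The pattern is voicing of the final sound: -iri when the stem ends in a voiceless consonant (*vurovfuk*, *deruztof*, *atep*); -og when the stem ends in a voiced consonant (*tesobiv*, *tergow*); -bi when the stem ends in a vowel (*vuzaka*, *pibrelu*).
Since the final sound of *evju* is /u/ (a vowel), it takes -bi, giving *evjubi*.
*eolev*: final sound = /v/, a voiced consonant → -og → *eolevog*.
Since the final sound of *semap* is /p/ (a voiceless consonant), it takes -iri, giving *semapiri*.

evjubi, eolevog, semapiri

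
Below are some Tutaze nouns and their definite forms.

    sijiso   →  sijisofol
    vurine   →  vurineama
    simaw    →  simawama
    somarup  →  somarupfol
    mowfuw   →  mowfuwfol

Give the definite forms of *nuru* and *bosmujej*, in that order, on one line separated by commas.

The suffix is conditioned by the last vowel: -fol when the last vowel of the stem is a rounded vowel (*sijiso*, *somarup*, *mowfuw*); -ama when the last vowel of the stem is an unrounded vowel (*vurine*, *simaw*).
*nuru* — last vowel /u/ (a rounded vowel) → -fol → *nurufol*.
*bosmujej* — last vowel /e/ (an unrounded vowel) → -ama → *bosmujejama*.

nurufol, bosmujejama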